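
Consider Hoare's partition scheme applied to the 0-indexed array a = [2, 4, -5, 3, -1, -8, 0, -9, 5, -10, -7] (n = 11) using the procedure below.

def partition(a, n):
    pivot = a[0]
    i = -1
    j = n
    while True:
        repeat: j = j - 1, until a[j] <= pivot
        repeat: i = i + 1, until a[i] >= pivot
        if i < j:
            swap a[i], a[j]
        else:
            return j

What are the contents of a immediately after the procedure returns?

[-7, -10, -5, -9, -1, -8, 0, 3, 5, 4, 2]

pivot = a[0] = 2; i = -1, j = 11
j→10 (a[10]=-7≤2), i→0 (a[0]=2≥2); i<j, swap → [-7, 4, -5, 3, -1, -8, 0, -9, 5, -10, 2]
j→9 (a[9]=-10≤2), i→1 (a[1]=4≥2); i<j, swap → [-7, -10, -5, 3, -1, -8, 0, -9, 5, 4, 2]
j→7 (a[7]=-9≤2), i→3 (a[3]=3≥2); i<j, swap → [-7, -10, -5, -9, -1, -8, 0, 3, 5, 4, 2]
j→6, i→7; i≥j, return j=6. a = [-7, -10, -5, -9, -1, -8, 0, 3, 5, 4, 2]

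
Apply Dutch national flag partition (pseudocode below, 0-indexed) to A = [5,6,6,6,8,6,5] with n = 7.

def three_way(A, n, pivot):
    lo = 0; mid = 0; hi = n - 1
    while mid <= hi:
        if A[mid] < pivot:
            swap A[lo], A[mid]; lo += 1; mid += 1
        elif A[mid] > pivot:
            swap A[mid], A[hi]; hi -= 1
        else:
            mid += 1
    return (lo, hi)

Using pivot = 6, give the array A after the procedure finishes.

[5,5,6,6,6,6,8]

lo=0 mid=0 hi=6
5<6: swap(0,0), lo=1 mid=1 ⇒ [5,6,6,6,8,6,5]
6=6: mid=2
6=6: mid=3
6=6: mid=4
8>6: swap(4,6), hi=5 ⇒ [5,6,6,6,5,6,8]
5<6: swap(1,4), lo=2 mid=5 ⇒ [5,5,6,6,6,6,8]
6=6: mid=6
done. lo=2 hi=5; A=[5,5,6,6,6,6,8]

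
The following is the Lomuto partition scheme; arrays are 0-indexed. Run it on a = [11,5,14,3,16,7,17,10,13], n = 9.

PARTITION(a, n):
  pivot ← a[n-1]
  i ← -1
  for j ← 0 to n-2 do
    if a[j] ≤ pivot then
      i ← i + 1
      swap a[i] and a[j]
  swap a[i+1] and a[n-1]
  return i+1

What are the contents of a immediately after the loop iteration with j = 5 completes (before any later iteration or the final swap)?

pivot = a[8] = 13; i = -1
j=0: a[0]=11 ≤ 13 → i=0, swap a[0],a[0] (no change) → [11,5,14,3,16,7,17,10,13]
j=1: a[1]=5 ≤ 13 → i=1, swap a[1],a[1] (no change) → [11,5,14,3,16,7,17,10,13]
j=2: a[2]=14 > 13 → no swap
j=3: a[3]=3 ≤ 13 → i=2, swap a[2],a[3] → [11,5,3,14,16,7,17,10,13]
j=4: a[4]=16 > 13 → no swap
j=5: a[5]=7 ≤ 13 → i=3, swap a[3],a[5] → [11,5,3,7,16,14,17,10,13]
(after j=5) a = [11,5,3,7,16,14,17,10,13]

[11,5,3,7,16,14,17,10,13]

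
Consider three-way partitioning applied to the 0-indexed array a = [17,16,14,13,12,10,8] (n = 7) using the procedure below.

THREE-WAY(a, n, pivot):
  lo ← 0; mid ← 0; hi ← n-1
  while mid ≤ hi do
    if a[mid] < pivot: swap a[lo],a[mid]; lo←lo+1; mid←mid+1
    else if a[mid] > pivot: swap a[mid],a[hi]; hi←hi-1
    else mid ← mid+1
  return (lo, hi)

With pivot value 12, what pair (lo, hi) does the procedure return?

pivot = 12; lo=0, mid=0, hi=6
a[mid]=17>12: swap a[0],a[6]; hi=5 → [8,16,14,13,12,10,17]
a[mid]=8<12: swap a[0],a[0]; lo=1,mid=1 → [8,16,14,13,12,10,17]
a[mid]=16>12: swap a[1],a[5]; hi=4 → [8,10,14,13,12,16,17]
a[mid]=10<12: swap a[1],a[1]; lo=2,mid=2 → [8,10,14,13,12,16,17]
a[mid]=14>12: swap a[2],a[4]; hi=3 → [8,10,12,13,14,16,17]
a[mid]=12=12: mid=3
a[mid]=13>12: swap a[3],a[3]; hi=2 → [8,10,12,13,14,16,17]
end: lo=2, hi=2; a = [8,10,12,13,14,16,17]

(2, 2)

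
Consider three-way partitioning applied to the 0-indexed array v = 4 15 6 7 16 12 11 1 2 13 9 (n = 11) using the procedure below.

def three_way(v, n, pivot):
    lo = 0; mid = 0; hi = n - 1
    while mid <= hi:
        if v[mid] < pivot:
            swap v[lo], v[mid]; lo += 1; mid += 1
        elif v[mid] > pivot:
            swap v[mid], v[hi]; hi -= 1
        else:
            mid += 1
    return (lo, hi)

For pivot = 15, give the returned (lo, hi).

pivot = 15; lo=0, mid=0, hi=10
v[mid]=4<15: swap v[0],v[0]; lo=1,mid=1 → 4 15 6 7 16 12 11 1 2 13 9
v[mid]=15=15: mid=2
v[mid]=6<15: swap v[1],v[2]; lo=2,mid=3 → 4 6 15 7 16 12 11 1 2 13 9
v[mid]=7<15: swap v[2],v[3]; lo=3,mid=4 → 4 6 7 15 16 12 11 1 2 13 9
v[mid]=16>15: swap v[4],v[10]; hi=9 → 4 6 7 15 9 12 11 1 2 13 16
v[mid]=9<15: swap v[3],v[4]; lo=4,mid=5 → 4 6 7 9 15 12 11 1 2 13 16
v[mid]=12<15: swap v[4],v[5]; lo=5,mid=6 → 4 6 7 9 12 15 11 1 2 13 16
v[mid]=11<15: swap v[5],v[6]; lo=6,mid=7 → 4 6 7 9 12 11 15 1 2 13 16
v[mid]=1<15: swap v[6],v[7]; lo=7,mid=8 → 4 6 7 9 12 11 1 15 2 13 16
v[mid]=2<15: swap v[7],v[8]; lo=8,mid=9 → 4 6 7 9 12 11 1 2 15 13 16
v[mid]=13<15: swap v[8],v[9]; lo=9,mid=10 → 4 6 7 9 12 11 1 2 13 15 16
end: lo=9, hi=9; v = 4 6 7 9 12 11 1 2 13 15 16

(9, 9)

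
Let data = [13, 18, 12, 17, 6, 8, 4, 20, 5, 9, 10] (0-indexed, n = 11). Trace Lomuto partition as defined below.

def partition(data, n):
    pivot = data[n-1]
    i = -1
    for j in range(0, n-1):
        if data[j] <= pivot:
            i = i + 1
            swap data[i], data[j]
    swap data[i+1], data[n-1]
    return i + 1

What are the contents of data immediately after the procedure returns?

[6, 8, 4, 5, 9, 10, 12, 20, 17, 13, 18]

pivot=10, i=-1
j=0: 13>10, skip
j=1: 18>10, skip
j=2: 12>10, skip
j=3: 17>10, skip
j=4: 6≤10, i=0, swap(0,4) ⇒ [6, 18, 12, 17, 13, 8, 4, 20, 5, 9, 10]
j=5: 8≤10, i=1, swap(1,5) ⇒ [6, 8, 12, 17, 13, 18, 4, 20, 5, 9, 10]
j=6: 4≤10, i=2, swap(2,6) ⇒ [6, 8, 4, 17, 13, 18, 12, 20, 5, 9, 10]
j=7: 20>10, skip
j=8: 5≤10, i=3, swap(3,8) ⇒ [6, 8, 4, 5, 13, 18, 12, 20, 17, 9, 10]
j=9: 9≤10, i=4, swap(4,9) ⇒ [6, 8, 4, 5, 9, 18, 12, 20, 17, 13, 10]
swap(5,10) ⇒ [6, 8, 4, 5, 9, 10, 12, 20, 17, 13, 18]; return 5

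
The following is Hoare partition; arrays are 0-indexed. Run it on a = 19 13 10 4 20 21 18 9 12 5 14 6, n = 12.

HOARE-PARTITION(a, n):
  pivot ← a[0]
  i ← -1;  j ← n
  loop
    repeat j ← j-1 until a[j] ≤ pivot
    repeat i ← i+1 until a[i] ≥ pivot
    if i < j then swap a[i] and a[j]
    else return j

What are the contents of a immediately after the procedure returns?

6 13 10 4 14 5 18 9 12 21 20 19

pivot = a[0] = 19; i = -1, j = 12
j→11 (a[11]=6≤19), i→0 (a[0]=19≥19); i<j, swap → 6 13 10 4 20 21 18 9 12 5 14 19
j→10 (a[10]=14≤19), i→4 (a[4]=20≥19); i<j, swap → 6 13 10 4 14 21 18 9 12 5 20 19
j→9 (a[9]=5≤19), i→5 (a[5]=21≥19); i<j, swap → 6 13 10 4 14 5 18 9 12 21 20 19
j→8, i→9; i≥j, return j=8. a = 6 13 10 4 14 5 18 9 12 21 20 19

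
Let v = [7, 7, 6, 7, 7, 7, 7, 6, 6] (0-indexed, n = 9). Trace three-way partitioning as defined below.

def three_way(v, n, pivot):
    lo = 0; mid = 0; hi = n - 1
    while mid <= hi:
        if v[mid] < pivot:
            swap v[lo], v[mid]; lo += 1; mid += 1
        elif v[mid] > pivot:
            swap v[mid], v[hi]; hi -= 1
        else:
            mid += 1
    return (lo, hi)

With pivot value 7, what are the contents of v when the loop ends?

[6, 6, 6, 7, 7, 7, 7, 7, 7]

lo=0 mid=0 hi=8
7=7: mid=1
7=7: mid=2
6<7: swap(0,2), lo=1 mid=3 ⇒ [6, 7, 7, 7, 7, 7, 7, 6, 6]
7=7: mid=4
7=7: mid=5
7=7: mid=6
7=7: mid=7
6<7: swap(1,7), lo=2 mid=8 ⇒ [6, 6, 7, 7, 7, 7, 7, 7, 6]
6<7: swap(2,8), lo=3 mid=9 ⇒ [6, 6, 6, 7, 7, 7, 7, 7, 7]
done. lo=3 hi=8; v=[6, 6, 6, 7, 7, 7, 7, 7, 7]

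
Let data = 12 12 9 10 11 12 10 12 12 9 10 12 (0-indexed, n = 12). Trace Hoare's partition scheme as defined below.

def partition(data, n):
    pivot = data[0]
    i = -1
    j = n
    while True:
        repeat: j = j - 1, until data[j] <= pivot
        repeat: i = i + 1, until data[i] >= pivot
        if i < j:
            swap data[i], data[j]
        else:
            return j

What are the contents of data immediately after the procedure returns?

12 10 9 10 11 9 10 12 12 12 12 12

pivot = data[0] = 12; i = -1, j = 12
j→11 (data[11]=12≤12), i→0 (data[0]=12≥12); i<j, swap → 12 12 9 10 11 12 10 12 12 9 10 12
j→10 (data[10]=10≤12), i→1 (data[1]=12≥12); i<j, swap → 12 10 9 10 11 12 10 12 12 9 12 12
j→9 (data[9]=9≤12), i→5 (data[5]=12≥12); i<j, swap → 12 10 9 10 11 9 10 12 12 12 12 12
j→8 (data[8]=12≤12), i→7 (data[7]=12≥12); i<j, swap → 12 10 9 10 11 9 10 12 12 12 12 12
j→7, i→8; i≥j, return j=7. data = 12 10 9 10 11 9 10 12 12 12 12 12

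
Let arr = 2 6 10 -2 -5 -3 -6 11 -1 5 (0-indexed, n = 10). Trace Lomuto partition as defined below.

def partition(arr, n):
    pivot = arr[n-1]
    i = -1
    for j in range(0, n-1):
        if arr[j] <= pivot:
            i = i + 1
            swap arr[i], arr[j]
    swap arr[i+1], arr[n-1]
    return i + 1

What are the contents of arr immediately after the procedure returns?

pivot = arr[9] = 5; i = -1
j=0: arr[0]=2 ≤ 5 → i=0, swap arr[0],arr[0] (no change) → 2 6 10 -2 -5 -3 -6 11 -1 5
j=1: arr[1]=6 > 5 → no swap
j=2: arr[2]=10 > 5 → no swap
j=3: arr[3]=-2 ≤ 5 → i=1, swap arr[1],arr[3] → 2 -2 10 6 -5 -3 -6 11 -1 5
j=4: arr[4]=-5 ≤ 5 → i=2, swap arr[2],arr[4] → 2 -2 -5 6 10 -3 -6 11 -1 5
j=5: arr[5]=-3 ≤ 5 → i=3, swap arr[3],arr[5] → 2 -2 -5 -3 10 6 -6 11 -1 5
j=6: arr[6]=-6 ≤ 5 → i=4, swap arr[4],arr[6] → 2 -2 -5 -3 -6 6 10 11 -1 5
j=7: arr[7]=11 > 5 → no swap
j=8: arr[8]=-1 ≤ 5 → i=5, swap arr[5],arr[8] → 2 -2 -5 -3 -6 -1 10 11 6 5
final swap arr[6],arr[9] → 2 -2 -5 -3 -6 -1 5 11 6 10; return 6

2 -2 -5 -3 -6 -1 5 11 6 10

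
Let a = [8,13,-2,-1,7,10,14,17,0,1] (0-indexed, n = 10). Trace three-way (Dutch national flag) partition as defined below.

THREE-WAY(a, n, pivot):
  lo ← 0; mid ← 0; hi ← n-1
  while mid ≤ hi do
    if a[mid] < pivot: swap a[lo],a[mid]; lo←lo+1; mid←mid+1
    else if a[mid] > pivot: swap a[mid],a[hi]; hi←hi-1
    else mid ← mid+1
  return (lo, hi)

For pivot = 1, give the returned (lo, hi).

(3, 3)

lo=0 mid=0 hi=9
8>1: swap(0,9), hi=8 ⇒ [1,13,-2,-1,7,10,14,17,0,8]
1=1: mid=1
13>1: swap(1,8), hi=7 ⇒ [1,0,-2,-1,7,10,14,17,13,8]
0<1: swap(0,1), lo=1 mid=2 ⇒ [0,1,-2,-1,7,10,14,17,13,8]
-2<1: swap(1,2), lo=2 mid=3 ⇒ [0,-2,1,-1,7,10,14,17,13,8]
-1<1: swap(2,3), lo=3 mid=4 ⇒ [0,-2,-1,1,7,10,14,17,13,8]
7>1: swap(4,7), hi=6 ⇒ [0,-2,-1,1,17,10,14,7,13,8]
17>1: swap(4,6), hi=5 ⇒ [0,-2,-1,1,14,10,17,7,13,8]
14>1: swap(4,5), hi=4 ⇒ [0,-2,-1,1,10,14,17,7,13,8]
10>1: swap(4,4), hi=3 ⇒ [0,-2,-1,1,10,14,17,7,13,8]
done. lo=3 hi=3; a=[0,-2,-1,1,10,14,17,7,13,8]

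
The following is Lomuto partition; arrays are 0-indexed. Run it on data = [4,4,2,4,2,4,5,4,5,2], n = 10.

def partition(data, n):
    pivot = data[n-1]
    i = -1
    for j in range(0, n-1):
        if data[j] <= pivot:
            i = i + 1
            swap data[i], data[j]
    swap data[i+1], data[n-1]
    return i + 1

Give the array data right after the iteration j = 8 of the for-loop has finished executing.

pivot = data[9] = 2; i = -1
j=0: data[0]=4 > 2 → no swap
j=1: data[1]=4 > 2 → no swap
j=2: data[2]=2 ≤ 2 → i=0, swap data[0],data[2] → [2,4,4,4,2,4,5,4,5,2]
j=3: data[3]=4 > 2 → no swap
j=4: data[4]=2 ≤ 2 → i=1, swap data[1],data[4] → [2,2,4,4,4,4,5,4,5,2]
j=5: data[5]=4 > 2 → no swap
j=6: data[6]=5 > 2 → no swap
j=7: data[7]=4 > 2 → no swap
j=8: data[8]=5 > 2 → no swap
(after j=8) data = [2,2,4,4,4,4,5,4,5,2]

[2,2,4,4,4,4,5,4,5,2]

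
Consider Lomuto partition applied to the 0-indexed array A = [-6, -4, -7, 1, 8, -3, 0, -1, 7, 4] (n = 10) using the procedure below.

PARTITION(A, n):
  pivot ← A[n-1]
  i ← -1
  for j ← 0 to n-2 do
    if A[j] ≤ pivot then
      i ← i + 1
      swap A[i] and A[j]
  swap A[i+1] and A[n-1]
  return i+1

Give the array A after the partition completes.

pivot=4, i=-1
j=0: -6≤4, i=0, swap(0,0) ⇒ [-6, -4, -7, 1, 8, -3, 0, -1, 7, 4]
j=1: -4≤4, i=1, swap(1,1) ⇒ [-6, -4, -7, 1, 8, -3, 0, -1, 7, 4]
j=2: -7≤4, i=2, swap(2,2) ⇒ [-6, -4, -7, 1, 8, -3, 0, -1, 7, 4]
j=3: 1≤4, i=3, swap(3,3) ⇒ [-6, -4, -7, 1, 8, -3, 0, -1, 7, 4]
j=4: 8>4, skip
j=5: -3≤4, i=4, swap(4,5) ⇒ [-6, -4, -7, 1, -3, 8, 0, -1, 7, 4]
j=6: 0≤4, i=5, swap(5,6) ⇒ [-6, -4, -7, 1, -3, 0, 8, -1, 7, 4]
j=7: -1≤4, i=6, swap(6,7) ⇒ [-6, -4, -7, 1, -3, 0, -1, 8, 7, 4]
j=8: 7>4, skip
swap(7,9) ⇒ [-6, -4, -7, 1, -3, 0, -1, 4, 7, 8]; return 7

[-6, -4, -7, 1, -3, 0, -1, 4, 7, 8]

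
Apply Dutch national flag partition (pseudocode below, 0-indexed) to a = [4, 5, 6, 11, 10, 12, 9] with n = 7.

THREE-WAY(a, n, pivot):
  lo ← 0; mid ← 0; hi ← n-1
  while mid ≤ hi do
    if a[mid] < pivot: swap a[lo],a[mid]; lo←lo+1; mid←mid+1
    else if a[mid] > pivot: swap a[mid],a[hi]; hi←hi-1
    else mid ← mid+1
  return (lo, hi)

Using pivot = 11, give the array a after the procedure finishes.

lo=0 mid=0 hi=6
4<11: swap(0,0), lo=1 mid=1 ⇒ [4, 5, 6, 11, 10, 12, 9]
5<11: swap(1,1), lo=2 mid=2 ⇒ [4, 5, 6, 11, 10, 12, 9]
6<11: swap(2,2), lo=3 mid=3 ⇒ [4, 5, 6, 11, 10, 12, 9]
11=11: mid=4
10<11: swap(3,4), lo=4 mid=5 ⇒ [4, 5, 6, 10, 11, 12, 9]
12>11: swap(5,6), hi=5 ⇒ [4, 5, 6, 10, 11, 9, 12]
9<11: swap(4,5), lo=5 mid=6 ⇒ [4, 5, 6, 10, 9, 11, 12]
done. lo=5 hi=5; a=[4, 5, 6, 10, 9, 11, 12]

[4, 5, 6, 10, 9, 11, 12]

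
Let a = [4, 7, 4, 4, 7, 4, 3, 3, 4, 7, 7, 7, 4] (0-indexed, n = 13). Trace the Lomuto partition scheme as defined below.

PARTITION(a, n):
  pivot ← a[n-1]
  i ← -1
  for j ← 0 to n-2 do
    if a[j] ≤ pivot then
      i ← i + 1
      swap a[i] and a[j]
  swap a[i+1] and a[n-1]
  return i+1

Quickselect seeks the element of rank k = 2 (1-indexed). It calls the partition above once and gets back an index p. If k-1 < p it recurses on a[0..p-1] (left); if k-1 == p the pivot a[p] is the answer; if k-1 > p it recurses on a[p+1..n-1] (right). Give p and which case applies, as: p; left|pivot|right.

7; left

pivot = a[12] = 4; i = -1
j=0: a[0]=4 ≤ 4 → i=0, swap a[0],a[0] (no change) → [4, 7, 4, 4, 7, 4, 3, 3, 4, 7, 7, 7, 4]
j=1: a[1]=7 > 4 → no swap
j=2: a[2]=4 ≤ 4 → i=1, swap a[1],a[2] → [4, 4, 7, 4, 7, 4, 3, 3, 4, 7, 7, 7, 4]
j=3: a[3]=4 ≤ 4 → i=2, swap a[2],a[3] → [4, 4, 4, 7, 7, 4, 3, 3, 4, 7, 7, 7, 4]
j=4: a[4]=7 > 4 → no swap
j=5: a[5]=4 ≤ 4 → i=3, swap a[3],a[5] → [4, 4, 4, 4, 7, 7, 3, 3, 4, 7, 7, 7, 4]
j=6: a[6]=3 ≤ 4 → i=4, swap a[4],a[6] → [4, 4, 4, 4, 3, 7, 7, 3, 4, 7, 7, 7, 4]
j=7: a[7]=3 ≤ 4 → i=5, swap a[5],a[7] → [4, 4, 4, 4, 3, 3, 7, 7, 4, 7, 7, 7, 4]
j=8: a[8]=4 ≤ 4 → i=6, swap a[6],a[8] → [4, 4, 4, 4, 3, 3, 4, 7, 7, 7, 7, 7, 4]
j=9: a[9]=7 > 4 → no swap
j=10: a[10]=7 > 4 → no swap
j=11: a[11]=7 > 4 → no swap
final swap a[7],a[12] → [4, 4, 4, 4, 3, 3, 4, 4, 7, 7, 7, 7, 7]; return 7
p = 7; k-1 = 1 < 7 ⇒ left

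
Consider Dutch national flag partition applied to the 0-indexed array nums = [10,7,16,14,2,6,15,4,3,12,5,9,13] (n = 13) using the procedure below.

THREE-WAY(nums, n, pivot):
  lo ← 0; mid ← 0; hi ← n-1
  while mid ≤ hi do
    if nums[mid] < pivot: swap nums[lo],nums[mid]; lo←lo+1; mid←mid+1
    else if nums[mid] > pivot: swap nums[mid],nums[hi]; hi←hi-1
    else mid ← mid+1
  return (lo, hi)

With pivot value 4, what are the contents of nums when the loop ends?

[3,2,4,14,6,15,16,7,12,5,9,13,10]

lo=0 mid=0 hi=12
10>4: swap(0,12), hi=11 ⇒ [13,7,16,14,2,6,15,4,3,12,5,9,10]
13>4: swap(0,11), hi=10 ⇒ [9,7,16,14,2,6,15,4,3,12,5,13,10]
9>4: swap(0,10), hi=9 ⇒ [5,7,16,14,2,6,15,4,3,12,9,13,10]
5>4: swap(0,9), hi=8 ⇒ [12,7,16,14,2,6,15,4,3,5,9,13,10]
12>4: swap(0,8), hi=7 ⇒ [3,7,16,14,2,6,15,4,12,5,9,13,10]
3<4: swap(0,0), lo=1 mid=1 ⇒ [3,7,16,14,2,6,15,4,12,5,9,13,10]
7>4: swap(1,7), hi=6 ⇒ [3,4,16,14,2,6,15,7,12,5,9,13,10]
4=4: mid=2
16>4: swap(2,6), hi=5 ⇒ [3,4,15,14,2,6,16,7,12,5,9,13,10]
15>4: swap(2,5), hi=4 ⇒ [3,4,6,14,2,15,16,7,12,5,9,13,10]
6>4: swap(2,4), hi=3 ⇒ [3,4,2,14,6,15,16,7,12,5,9,13,10]
2<4: swap(1,2), lo=2 mid=3 ⇒ [3,2,4,14,6,15,16,7,12,5,9,13,10]
14>4: swap(3,3), hi=2 ⇒ [3,2,4,14,6,15,16,7,12,5,9,13,10]
done. lo=2 hi=2; nums=[3,2,4,14,6,15,16,7,12,5,9,13,10]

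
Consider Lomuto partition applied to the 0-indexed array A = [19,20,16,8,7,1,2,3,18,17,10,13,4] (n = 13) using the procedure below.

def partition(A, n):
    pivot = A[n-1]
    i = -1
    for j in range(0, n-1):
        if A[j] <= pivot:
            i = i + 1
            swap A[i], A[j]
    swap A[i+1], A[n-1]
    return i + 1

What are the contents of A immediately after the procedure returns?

pivot = A[12] = 4; i = -1
j=0: A[0]=19 > 4 → no swap
j=1: A[1]=20 > 4 → no swap
j=2: A[2]=16 > 4 → no swap
j=3: A[3]=8 > 4 → no swap
j=4: A[4]=7 > 4 → no swap
j=5: A[5]=1 ≤ 4 → i=0, swap A[0],A[5] → [1,20,16,8,7,19,2,3,18,17,10,13,4]
j=6: A[6]=2 ≤ 4 → i=1, swap A[1],A[6] → [1,2,16,8,7,19,20,3,18,17,10,13,4]
j=7: A[7]=3 ≤ 4 → i=2, swap A[2],A[7] → [1,2,3,8,7,19,20,16,18,17,10,13,4]
j=8: A[8]=18 > 4 → no swap
j=9: A[9]=17 > 4 → no swap
j=10: A[10]=10 > 4 → no swap
j=11: A[11]=13 > 4 → no swap
final swap A[3],A[12] → [1,2,3,4,7,19,20,16,18,17,10,13,8]; return 3

[1,2,3,4,7,19,20,16,18,17,10,13,8]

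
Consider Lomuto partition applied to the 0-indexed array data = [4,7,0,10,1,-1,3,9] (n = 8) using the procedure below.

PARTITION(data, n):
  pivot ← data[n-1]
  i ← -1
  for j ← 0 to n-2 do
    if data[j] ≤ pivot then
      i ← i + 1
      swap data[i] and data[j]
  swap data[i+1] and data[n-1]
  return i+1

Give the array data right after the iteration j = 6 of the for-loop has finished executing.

[4,7,0,1,-1,3,10,9]

pivot = data[7] = 9; i = -1
j=0: data[0]=4 ≤ 9 → i=0, swap data[0],data[0] (no change) → [4,7,0,10,1,-1,3,9]
j=1: data[1]=7 ≤ 9 → i=1, swap data[1],data[1] (no change) → [4,7,0,10,1,-1,3,9]
j=2: data[2]=0 ≤ 9 → i=2, swap data[2],data[2] (no change) → [4,7,0,10,1,-1,3,9]
j=3: data[3]=10 > 9 → no swap
j=4: data[4]=1 ≤ 9 → i=3, swap data[3],data[4] → [4,7,0,1,10,-1,3,9]
j=5: data[5]=-1 ≤ 9 → i=4, swap data[4],data[5] → [4,7,0,1,-1,10,3,9]
j=6: data[6]=3 ≤ 9 → i=5, swap data[5],data[6] → [4,7,0,1,-1,3,10,9]
(after j=6) data = [4,7,0,1,-1,3,10,9]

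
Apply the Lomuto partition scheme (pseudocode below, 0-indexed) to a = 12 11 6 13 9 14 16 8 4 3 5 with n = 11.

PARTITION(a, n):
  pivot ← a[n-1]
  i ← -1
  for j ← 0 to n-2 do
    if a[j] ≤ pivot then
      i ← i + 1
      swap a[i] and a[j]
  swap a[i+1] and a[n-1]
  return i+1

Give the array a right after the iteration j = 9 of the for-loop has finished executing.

pivot=5, i=-1
j=0: 12>5, skip
j=1: 11>5, skip
j=2: 6>5, skip
j=3: 13>5, skip
j=4: 9>5, skip
j=5: 14>5, skip
j=6: 16>5, skip
j=7: 8>5, skip
j=8: 4≤5, i=0, swap(0,8) ⇒ 4 11 6 13 9 14 16 8 12 3 5
j=9: 3≤5, i=1, swap(1,9) ⇒ 4 3 6 13 9 14 16 8 12 11 5
(after j=9) a = 4 3 6 13 9 14 16 8 12 11 5

4 3 6 13 9 14 16 8 12 11 5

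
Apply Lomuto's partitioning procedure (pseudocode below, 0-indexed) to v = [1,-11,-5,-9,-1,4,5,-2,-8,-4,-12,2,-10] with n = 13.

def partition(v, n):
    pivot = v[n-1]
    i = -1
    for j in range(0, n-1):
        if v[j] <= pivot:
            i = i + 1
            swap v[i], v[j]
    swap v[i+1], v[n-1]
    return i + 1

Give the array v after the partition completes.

[-11,-12,-10,-9,-1,4,5,-2,-8,-4,1,2,-5]

pivot=-10, i=-1
j=0: 1>-10, skip
j=1: -11≤-10, i=0, swap(0,1) ⇒ [-11,1,-5,-9,-1,4,5,-2,-8,-4,-12,2,-10]
j=2: -5>-10, skip
j=3: -9>-10, skip
j=4: -1>-10, skip
j=5: 4>-10, skip
j=6: 5>-10, skip
j=7: -2>-10, skip
j=8: -8>-10, skip
j=9: -4>-10, skip
j=10: -12≤-10, i=1, swap(1,10) ⇒ [-11,-12,-5,-9,-1,4,5,-2,-8,-4,1,2,-10]
j=11: 2>-10, skip
swap(2,12) ⇒ [-11,-12,-10,-9,-1,4,5,-2,-8,-4,1,2,-5]; return 2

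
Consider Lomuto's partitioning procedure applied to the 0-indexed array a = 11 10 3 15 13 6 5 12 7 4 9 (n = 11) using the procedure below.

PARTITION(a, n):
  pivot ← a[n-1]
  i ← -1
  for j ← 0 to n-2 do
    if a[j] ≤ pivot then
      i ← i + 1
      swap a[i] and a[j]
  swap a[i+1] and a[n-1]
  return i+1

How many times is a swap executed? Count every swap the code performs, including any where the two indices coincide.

pivot = a[10] = 9; i = -1
j=0: a[0]=11 > 9 → no swap
j=1: a[1]=10 > 9 → no swap
j=2: a[2]=3 ≤ 9 → i=0, swap a[0],a[2] → 3 10 11 15 13 6 5 12 7 4 9
j=3: a[3]=15 > 9 → no swap
j=4: a[4]=13 > 9 → no swap
j=5: a[5]=6 ≤ 9 → i=1, swap a[1],a[5] → 3 6 11 15 13 10 5 12 7 4 9
j=6: a[6]=5 ≤ 9 → i=2, swap a[2],a[6] → 3 6 5 15 13 10 11 12 7 4 9
j=7: a[7]=12 > 9 → no swap
j=8: a[8]=7 ≤ 9 → i=3, swap a[3],a[8] → 3 6 5 7 13 10 11 12 15 4 9
j=9: a[9]=4 ≤ 9 → i=4, swap a[4],a[9] → 3 6 5 7 4 10 11 12 15 13 9
final swap a[5],a[10] → 3 6 5 7 4 9 11 12 15 13 10; return 5

6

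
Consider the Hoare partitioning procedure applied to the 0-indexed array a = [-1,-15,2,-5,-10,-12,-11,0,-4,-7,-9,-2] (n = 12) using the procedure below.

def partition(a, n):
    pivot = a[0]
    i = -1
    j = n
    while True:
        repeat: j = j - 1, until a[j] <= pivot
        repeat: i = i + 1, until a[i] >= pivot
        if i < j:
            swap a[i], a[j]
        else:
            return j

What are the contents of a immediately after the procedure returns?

[-2,-15,-9,-5,-10,-12,-11,-7,-4,0,2,-1]

pivot=-1
j stops at 11 (-2), i stops at 0 (-1); swap ⇒ [-2,-15,2,-5,-10,-12,-11,0,-4,-7,-9,-1]
j stops at 10 (-9), i stops at 2 (2); swap ⇒ [-2,-15,-9,-5,-10,-12,-11,0,-4,-7,2,-1]
j stops at 9 (-7), i stops at 7 (0); swap ⇒ [-2,-15,-9,-5,-10,-12,-11,-7,-4,0,2,-1]
j stops at 8, i stops at 9; i≥j ⇒ return 8. a=[-2,-15,-9,-5,-10,-12,-11,-7,-4,0,2,-1]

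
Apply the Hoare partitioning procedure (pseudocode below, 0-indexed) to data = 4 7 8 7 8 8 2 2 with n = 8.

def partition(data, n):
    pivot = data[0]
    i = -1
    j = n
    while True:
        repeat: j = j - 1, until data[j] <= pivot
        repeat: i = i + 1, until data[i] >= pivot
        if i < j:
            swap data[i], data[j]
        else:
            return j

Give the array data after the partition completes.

pivot=4
j stops at 7 (2), i stops at 0 (4); swap ⇒ 2 7 8 7 8 8 2 4
j stops at 6 (2), i stops at 1 (7); swap ⇒ 2 2 8 7 8 8 7 4
j stops at 1, i stops at 2; i≥j ⇒ return 1. data=2 2 8 7 8 8 7 4

2 2 8 7 8 8 7 4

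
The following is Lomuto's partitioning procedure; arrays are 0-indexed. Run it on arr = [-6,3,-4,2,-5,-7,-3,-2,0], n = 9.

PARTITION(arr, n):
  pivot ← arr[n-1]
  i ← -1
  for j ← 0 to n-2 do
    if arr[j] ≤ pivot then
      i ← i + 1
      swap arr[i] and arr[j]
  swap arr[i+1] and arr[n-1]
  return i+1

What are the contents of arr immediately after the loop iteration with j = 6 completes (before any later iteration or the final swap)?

[-6,-4,-5,-7,-3,2,3,-2,0]

pivot = arr[8] = 0; i = -1
j=0: arr[0]=-6 ≤ 0 → i=0, swap arr[0],arr[0] (no change) → [-6,3,-4,2,-5,-7,-3,-2,0]
j=1: arr[1]=3 > 0 → no swap
j=2: arr[2]=-4 ≤ 0 → i=1, swap arr[1],arr[2] → [-6,-4,3,2,-5,-7,-3,-2,0]
j=3: arr[3]=2 > 0 → no swap
j=4: arr[4]=-5 ≤ 0 → i=2, swap arr[2],arr[4] → [-6,-4,-5,2,3,-7,-3,-2,0]
j=5: arr[5]=-7 ≤ 0 → i=3, swap arr[3],arr[5] → [-6,-4,-5,-7,3,2,-3,-2,0]
j=6: arr[6]=-3 ≤ 0 → i=4, swap arr[4],arr[6] → [-6,-4,-5,-7,-3,2,3,-2,0]
(after j=6) arr = [-6,-4,-5,-7,-3,2,3,-2,0]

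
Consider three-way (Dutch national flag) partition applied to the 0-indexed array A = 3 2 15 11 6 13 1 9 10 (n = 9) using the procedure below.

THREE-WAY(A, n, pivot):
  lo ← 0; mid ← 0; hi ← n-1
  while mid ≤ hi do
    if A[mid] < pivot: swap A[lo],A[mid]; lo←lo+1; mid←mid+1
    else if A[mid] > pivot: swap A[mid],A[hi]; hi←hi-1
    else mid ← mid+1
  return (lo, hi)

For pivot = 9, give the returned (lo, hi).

lo=0 mid=0 hi=8
3<9: swap(0,0), lo=1 mid=1 ⇒ 3 2 15 11 6 13 1 9 10
2<9: swap(1,1), lo=2 mid=2 ⇒ 3 2 15 11 6 13 1 9 10
15>9: swap(2,8), hi=7 ⇒ 3 2 10 11 6 13 1 9 15
10>9: swap(2,7), hi=6 ⇒ 3 2 9 11 6 13 1 10 15
9=9: mid=3
11>9: swap(3,6), hi=5 ⇒ 3 2 9 1 6 13 11 10 15
1<9: swap(2,3), lo=3 mid=4 ⇒ 3 2 1 9 6 13 11 10 15
6<9: swap(3,4), lo=4 mid=5 ⇒ 3 2 1 6 9 13 11 10 15
13>9: swap(5,5), hi=4 ⇒ 3 2 1 6 9 13 11 10 15
done. lo=4 hi=4; A=3 2 1 6 9 13 11 10 15

(4, 4)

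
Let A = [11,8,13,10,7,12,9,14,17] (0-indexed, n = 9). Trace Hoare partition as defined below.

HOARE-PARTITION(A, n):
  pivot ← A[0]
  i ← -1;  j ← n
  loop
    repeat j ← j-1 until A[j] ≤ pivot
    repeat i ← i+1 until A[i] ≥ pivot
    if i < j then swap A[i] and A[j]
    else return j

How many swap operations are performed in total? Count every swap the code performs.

2

pivot=11
j stops at 6 (9), i stops at 0 (11); swap ⇒ [9,8,13,10,7,12,11,14,17]
j stops at 4 (7), i stops at 2 (13); swap ⇒ [9,8,7,10,13,12,11,14,17]
j stops at 3, i stops at 4; i≥j ⇒ return 3. A=[9,8,7,10,13,12,11,14,17]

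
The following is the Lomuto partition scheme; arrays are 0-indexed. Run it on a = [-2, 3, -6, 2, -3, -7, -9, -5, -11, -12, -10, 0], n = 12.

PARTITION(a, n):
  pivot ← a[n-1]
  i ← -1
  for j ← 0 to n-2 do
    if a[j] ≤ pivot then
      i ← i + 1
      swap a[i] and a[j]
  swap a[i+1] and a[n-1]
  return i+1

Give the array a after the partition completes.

pivot=0, i=-1
j=0: -2≤0, i=0, swap(0,0) ⇒ [-2, 3, -6, 2, -3, -7, -9, -5, -11, -12, -10, 0]
j=1: 3>0, skip
j=2: -6≤0, i=1, swap(1,2) ⇒ [-2, -6, 3, 2, -3, -7, -9, -5, -11, -12, -10, 0]
j=3: 2>0, skip
j=4: -3≤0, i=2, swap(2,4) ⇒ [-2, -6, -3, 2, 3, -7, -9, -5, -11, -12, -10, 0]
j=5: -7≤0, i=3, swap(3,5) ⇒ [-2, -6, -3, -7, 3, 2, -9, -5, -11, -12, -10, 0]
j=6: -9≤0, i=4, swap(4,6) ⇒ [-2, -6, -3, -7, -9, 2, 3, -5, -11, -12, -10, 0]
j=7: -5≤0, i=5, swap(5,7) ⇒ [-2, -6, -3, -7, -9, -5, 3, 2, -11, -12, -10, 0]
j=8: -11≤0, i=6, swap(6,8) ⇒ [-2, -6, -3, -7, -9, -5, -11, 2, 3, -12, -10, 0]
j=9: -12≤0, i=7, swap(7,9) ⇒ [-2, -6, -3, -7, -9, -5, -11, -12, 3, 2, -10, 0]
j=10: -10≤0, i=8, swap(8,10) ⇒ [-2, -6, -3, -7, -9, -5, -11, -12, -10, 2, 3, 0]
swap(9,11) ⇒ [-2, -6, -3, -7, -9, -5, -11, -12, -10, 0, 3, 2]; return 9

[-2, -6, -3, -7, -9, -5, -11, -12, -10, 0, 3, 2]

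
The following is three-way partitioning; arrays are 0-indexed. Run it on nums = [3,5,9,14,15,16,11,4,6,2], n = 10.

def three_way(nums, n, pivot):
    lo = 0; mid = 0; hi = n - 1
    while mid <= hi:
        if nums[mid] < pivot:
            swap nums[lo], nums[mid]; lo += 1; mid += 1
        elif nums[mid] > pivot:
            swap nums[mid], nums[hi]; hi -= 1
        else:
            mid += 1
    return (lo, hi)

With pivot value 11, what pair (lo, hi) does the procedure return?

(6, 6)

lo=0 mid=0 hi=9
3<11: swap(0,0), lo=1 mid=1 ⇒ [3,5,9,14,15,16,11,4,6,2]
5<11: swap(1,1), lo=2 mid=2 ⇒ [3,5,9,14,15,16,11,4,6,2]
9<11: swap(2,2), lo=3 mid=3 ⇒ [3,5,9,14,15,16,11,4,6,2]
14>11: swap(3,9), hi=8 ⇒ [3,5,9,2,15,16,11,4,6,14]
2<11: swap(3,3), lo=4 mid=4 ⇒ [3,5,9,2,15,16,11,4,6,14]
15>11: swap(4,8), hi=7 ⇒ [3,5,9,2,6,16,11,4,15,14]
6<11: swap(4,4), lo=5 mid=5 ⇒ [3,5,9,2,6,16,11,4,15,14]
16>11: swap(5,7), hi=6 ⇒ [3,5,9,2,6,4,11,16,15,14]
4<11: swap(5,5), lo=6 mid=6 ⇒ [3,5,9,2,6,4,11,16,15,14]
11=11: mid=7
done. lo=6 hi=6; nums=[3,5,9,2,6,4,11,16,15,14]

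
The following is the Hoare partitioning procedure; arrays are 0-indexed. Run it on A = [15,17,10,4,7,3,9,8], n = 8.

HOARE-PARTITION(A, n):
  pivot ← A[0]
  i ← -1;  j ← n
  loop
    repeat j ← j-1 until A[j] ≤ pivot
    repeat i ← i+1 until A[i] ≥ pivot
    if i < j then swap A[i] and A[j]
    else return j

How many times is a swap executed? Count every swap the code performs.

2

pivot=15
j stops at 7 (8), i stops at 0 (15); swap ⇒ [8,17,10,4,7,3,9,15]
j stops at 6 (9), i stops at 1 (17); swap ⇒ [8,9,10,4,7,3,17,15]
j stops at 5, i stops at 6; i≥j ⇒ return 5. A=[8,9,10,4,7,3,17,15]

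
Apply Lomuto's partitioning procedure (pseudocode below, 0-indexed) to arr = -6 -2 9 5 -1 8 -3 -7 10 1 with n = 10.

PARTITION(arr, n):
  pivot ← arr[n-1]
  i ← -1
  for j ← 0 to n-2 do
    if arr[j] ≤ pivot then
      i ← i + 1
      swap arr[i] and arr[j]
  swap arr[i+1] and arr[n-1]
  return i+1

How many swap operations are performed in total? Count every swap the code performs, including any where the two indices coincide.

pivot = arr[9] = 1; i = -1
j=0: arr[0]=-6 ≤ 1 → i=0, swap arr[0],arr[0] (no change) → -6 -2 9 5 -1 8 -3 -7 10 1
j=1: arr[1]=-2 ≤ 1 → i=1, swap arr[1],arr[1] (no change) → -6 -2 9 5 -1 8 -3 -7 10 1
j=2: arr[2]=9 > 1 → no swap
j=3: arr[3]=5 > 1 → no swap
j=4: arr[4]=-1 ≤ 1 → i=2, swap arr[2],arr[4] → -6 -2 -1 5 9 8 -3 -7 10 1
j=5: arr[5]=8 > 1 → no swap
j=6: arr[6]=-3 ≤ 1 → i=3, swap arr[3],arr[6] → -6 -2 -1 -3 9 8 5 -7 10 1
j=7: arr[7]=-7 ≤ 1 → i=4, swap arr[4],arr[7] → -6 -2 -1 -3 -7 8 5 9 10 1
j=8: arr[8]=10 > 1 → no swap
final swap arr[5],arr[9] → -6 -2 -1 -3 -7 1 5 9 10 8; return 5

6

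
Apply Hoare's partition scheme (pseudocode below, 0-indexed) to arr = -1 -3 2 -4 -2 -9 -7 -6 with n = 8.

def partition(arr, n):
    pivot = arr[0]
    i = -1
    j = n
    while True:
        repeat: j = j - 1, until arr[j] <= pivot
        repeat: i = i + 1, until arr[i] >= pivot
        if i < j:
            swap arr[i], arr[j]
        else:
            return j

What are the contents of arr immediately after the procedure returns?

-6 -3 -7 -4 -2 -9 2 -1

pivot = arr[0] = -1; i = -1, j = 8
j→7 (arr[7]=-6≤-1), i→0 (arr[0]=-1≥-1); i<j, swap → -6 -3 2 -4 -2 -9 -7 -1
j→6 (arr[6]=-7≤-1), i→2 (arr[2]=2≥-1); i<j, swap → -6 -3 -7 -4 -2 -9 2 -1
j→5, i→6; i≥j, return j=5. arr = -6 -3 -7 -4 -2 -9 2 -1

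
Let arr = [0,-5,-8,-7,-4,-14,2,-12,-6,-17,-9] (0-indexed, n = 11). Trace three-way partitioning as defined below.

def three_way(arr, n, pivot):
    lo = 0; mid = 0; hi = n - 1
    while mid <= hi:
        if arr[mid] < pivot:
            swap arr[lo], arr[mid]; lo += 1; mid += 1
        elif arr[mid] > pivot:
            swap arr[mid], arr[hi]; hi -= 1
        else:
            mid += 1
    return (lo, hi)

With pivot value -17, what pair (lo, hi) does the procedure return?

(0, 0)

lo=0 mid=0 hi=10
0>-17: swap(0,10), hi=9 ⇒ [-9,-5,-8,-7,-4,-14,2,-12,-6,-17,0]
-9>-17: swap(0,9), hi=8 ⇒ [-17,-5,-8,-7,-4,-14,2,-12,-6,-9,0]
-17=-17: mid=1
-5>-17: swap(1,8), hi=7 ⇒ [-17,-6,-8,-7,-4,-14,2,-12,-5,-9,0]
-6>-17: swap(1,7), hi=6 ⇒ [-17,-12,-8,-7,-4,-14,2,-6,-5,-9,0]
-12>-17: swap(1,6), hi=5 ⇒ [-17,2,-8,-7,-4,-14,-12,-6,-5,-9,0]
2>-17: swap(1,5), hi=4 ⇒ [-17,-14,-8,-7,-4,2,-12,-6,-5,-9,0]
-14>-17: swap(1,4), hi=3 ⇒ [-17,-4,-8,-7,-14,2,-12,-6,-5,-9,0]
-4>-17: swap(1,3), hi=2 ⇒ [-17,-7,-8,-4,-14,2,-12,-6,-5,-9,0]
-7>-17: swap(1,2), hi=1 ⇒ [-17,-8,-7,-4,-14,2,-12,-6,-5,-9,0]
-8>-17: swap(1,1), hi=0 ⇒ [-17,-8,-7,-4,-14,2,-12,-6,-5,-9,0]
done. lo=0 hi=0; arr=[-17,-8,-7,-4,-14,2,-12,-6,-5,-9,0]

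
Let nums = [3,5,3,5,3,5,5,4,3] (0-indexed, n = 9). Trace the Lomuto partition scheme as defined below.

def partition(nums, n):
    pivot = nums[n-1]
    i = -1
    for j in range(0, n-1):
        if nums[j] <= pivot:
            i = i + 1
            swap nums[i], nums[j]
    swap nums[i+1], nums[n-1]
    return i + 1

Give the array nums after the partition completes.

[3,3,3,3,5,5,5,4,5]

pivot=3, i=-1
j=0: 3≤3, i=0, swap(0,0) ⇒ [3,5,3,5,3,5,5,4,3]
j=1: 5>3, skip
j=2: 3≤3, i=1, swap(1,2) ⇒ [3,3,5,5,3,5,5,4,3]
j=3: 5>3, skip
j=4: 3≤3, i=2, swap(2,4) ⇒ [3,3,3,5,5,5,5,4,3]
j=5: 5>3, skip
j=6: 5>3, skip
j=7: 4>3, skip
swap(3,8) ⇒ [3,3,3,3,5,5,5,4,5]; return 3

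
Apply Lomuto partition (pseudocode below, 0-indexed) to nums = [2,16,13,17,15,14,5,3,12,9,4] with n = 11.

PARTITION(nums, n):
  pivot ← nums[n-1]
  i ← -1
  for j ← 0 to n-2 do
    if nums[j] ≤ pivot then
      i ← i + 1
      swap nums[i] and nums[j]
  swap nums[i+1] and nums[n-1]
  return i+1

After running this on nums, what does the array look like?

[2,3,4,17,15,14,5,16,12,9,13]

pivot = nums[10] = 4; i = -1
j=0: nums[0]=2 ≤ 4 → i=0, swap nums[0],nums[0] (no change) → [2,16,13,17,15,14,5,3,12,9,4]
j=1: nums[1]=16 > 4 → no swap
j=2: nums[2]=13 > 4 → no swap
j=3: nums[3]=17 > 4 → no swap
j=4: nums[4]=15 > 4 → no swap
j=5: nums[5]=14 > 4 → no swap
j=6: nums[6]=5 > 4 → no swap
j=7: nums[7]=3 ≤ 4 → i=1, swap nums[1],nums[7] → [2,3,13,17,15,14,5,16,12,9,4]
j=8: nums[8]=12 > 4 → no swap
j=9: nums[9]=9 > 4 → no swap
final swap nums[2],nums[10] → [2,3,4,17,15,14,5,16,12,9,13]; return 2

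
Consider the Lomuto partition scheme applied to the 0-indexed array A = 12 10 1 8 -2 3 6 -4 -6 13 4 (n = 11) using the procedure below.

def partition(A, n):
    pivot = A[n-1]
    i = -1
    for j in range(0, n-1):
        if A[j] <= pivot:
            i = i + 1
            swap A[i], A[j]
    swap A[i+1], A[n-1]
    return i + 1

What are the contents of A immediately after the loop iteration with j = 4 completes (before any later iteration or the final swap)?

pivot = A[10] = 4; i = -1
j=0: A[0]=12 > 4 → no swap
j=1: A[1]=10 > 4 → no swap
j=2: A[2]=1 ≤ 4 → i=0, swap A[0],A[2] → 1 10 12 8 -2 3 6 -4 -6 13 4
j=3: A[3]=8 > 4 → no swap
j=4: A[4]=-2 ≤ 4 → i=1, swap A[1],A[4] → 1 -2 12 8 10 3 6 -4 -6 13 4
(after j=4) A = 1 -2 12 8 10 3 6 -4 -6 13 4

1 -2 12 8 10 3 6 -4 -6 13 4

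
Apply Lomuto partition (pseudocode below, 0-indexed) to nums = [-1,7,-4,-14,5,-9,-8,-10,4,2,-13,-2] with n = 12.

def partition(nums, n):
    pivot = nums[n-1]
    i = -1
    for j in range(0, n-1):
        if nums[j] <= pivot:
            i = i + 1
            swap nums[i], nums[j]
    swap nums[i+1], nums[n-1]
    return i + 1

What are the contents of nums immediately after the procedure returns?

pivot = nums[11] = -2; i = -1
j=0: nums[0]=-1 > -2 → no swap
j=1: nums[1]=7 > -2 → no swap
j=2: nums[2]=-4 ≤ -2 → i=0, swap nums[0],nums[2] → [-4,7,-1,-14,5,-9,-8,-10,4,2,-13,-2]
j=3: nums[3]=-14 ≤ -2 → i=1, swap nums[1],nums[3] → [-4,-14,-1,7,5,-9,-8,-10,4,2,-13,-2]
j=4: nums[4]=5 > -2 → no swap
j=5: nums[5]=-9 ≤ -2 → i=2, swap nums[2],nums[5] → [-4,-14,-9,7,5,-1,-8,-10,4,2,-13,-2]
j=6: nums[6]=-8 ≤ -2 → i=3, swap nums[3],nums[6] → [-4,-14,-9,-8,5,-1,7,-10,4,2,-13,-2]
j=7: nums[7]=-10 ≤ -2 → i=4, swap nums[4],nums[7] → [-4,-14,-9,-8,-10,-1,7,5,4,2,-13,-2]
j=8: nums[8]=4 > -2 → no swap
j=9: nums[9]=2 > -2 → no swap
j=10: nums[10]=-13 ≤ -2 → i=5, swap nums[5],nums[10] → [-4,-14,-9,-8,-10,-13,7,5,4,2,-1,-2]
final swap nums[6],nums[11] → [-4,-14,-9,-8,-10,-13,-2,5,4,2,-1,7]; return 6

[-4,-14,-9,-8,-10,-13,-2,5,4,2,-1,7]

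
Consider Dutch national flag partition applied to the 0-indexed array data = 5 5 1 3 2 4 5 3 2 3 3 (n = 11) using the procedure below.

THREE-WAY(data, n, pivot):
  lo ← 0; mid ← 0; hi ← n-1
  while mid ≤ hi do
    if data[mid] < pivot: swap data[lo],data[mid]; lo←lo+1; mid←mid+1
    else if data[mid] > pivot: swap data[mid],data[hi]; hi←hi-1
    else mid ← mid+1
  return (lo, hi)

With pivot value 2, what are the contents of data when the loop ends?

pivot = 2; lo=0, mid=0, hi=10
data[mid]=5>2: swap data[0],data[10]; hi=9 → 3 5 1 3 2 4 5 3 2 3 5
data[mid]=3>2: swap data[0],data[9]; hi=8 → 3 5 1 3 2 4 5 3 2 3 5
data[mid]=3>2: swap data[0],data[8]; hi=7 → 2 5 1 3 2 4 5 3 3 3 5
data[mid]=2=2: mid=1
data[mid]=5>2: swap data[1],data[7]; hi=6 → 2 3 1 3 2 4 5 5 3 3 5
data[mid]=3>2: swap data[1],data[6]; hi=5 → 2 5 1 3 2 4 3 5 3 3 5
data[mid]=5>2: swap data[1],data[5]; hi=4 → 2 4 1 3 2 5 3 5 3 3 5
data[mid]=4>2: swap data[1],data[4]; hi=3 → 2 2 1 3 4 5 3 5 3 3 5
data[mid]=2=2: mid=2
data[mid]=1<2: swap data[0],data[2]; lo=1,mid=3 → 1 2 2 3 4 5 3 5 3 3 5
data[mid]=3>2: swap data[3],data[3]; hi=2 → 1 2 2 3 4 5 3 5 3 3 5
end: lo=1, hi=2; data = 1 2 2 3 4 5 3 5 3 3 5

1 2 2 3 4 5 3 5 3 3 5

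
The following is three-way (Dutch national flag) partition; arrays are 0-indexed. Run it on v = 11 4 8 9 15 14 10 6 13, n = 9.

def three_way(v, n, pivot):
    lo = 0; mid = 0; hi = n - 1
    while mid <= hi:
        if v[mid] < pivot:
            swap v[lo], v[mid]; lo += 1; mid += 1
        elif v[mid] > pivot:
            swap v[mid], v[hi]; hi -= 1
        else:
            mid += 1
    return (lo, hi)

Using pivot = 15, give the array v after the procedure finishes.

lo=0 mid=0 hi=8
11<15: swap(0,0), lo=1 mid=1 ⇒ 11 4 8 9 15 14 10 6 13
4<15: swap(1,1), lo=2 mid=2 ⇒ 11 4 8 9 15 14 10 6 13
8<15: swap(2,2), lo=3 mid=3 ⇒ 11 4 8 9 15 14 10 6 13
9<15: swap(3,3), lo=4 mid=4 ⇒ 11 4 8 9 15 14 10 6 13
15=15: mid=5
14<15: swap(4,5), lo=5 mid=6 ⇒ 11 4 8 9 14 15 10 6 13
10<15: swap(5,6), lo=6 mid=7 ⇒ 11 4 8 9 14 10 15 6 13
6<15: swap(6,7), lo=7 mid=8 ⇒ 11 4 8 9 14 10 6 15 13
13<15: swap(7,8), lo=8 mid=9 ⇒ 11 4 8 9 14 10 6 13 15
done. lo=8 hi=8; v=11 4 8 9 14 10 6 13 15

11 4 8 9 14 10 6 13 15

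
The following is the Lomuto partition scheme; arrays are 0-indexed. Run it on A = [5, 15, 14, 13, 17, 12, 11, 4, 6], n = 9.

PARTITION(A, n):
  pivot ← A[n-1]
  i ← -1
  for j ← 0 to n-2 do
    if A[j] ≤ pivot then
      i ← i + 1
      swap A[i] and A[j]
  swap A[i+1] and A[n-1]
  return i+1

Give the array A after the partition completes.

pivot=6, i=-1
j=0: 5≤6, i=0, swap(0,0) ⇒ [5, 15, 14, 13, 17, 12, 11, 4, 6]
j=1: 15>6, skip
j=2: 14>6, skip
j=3: 13>6, skip
j=4: 17>6, skip
j=5: 12>6, skip
j=6: 11>6, skip
j=7: 4≤6, i=1, swap(1,7) ⇒ [5, 4, 14, 13, 17, 12, 11, 15, 6]
swap(2,8) ⇒ [5, 4, 6, 13, 17, 12, 11, 15, 14]; return 2

[5, 4, 6, 13, 17, 12, 11, 15, 14]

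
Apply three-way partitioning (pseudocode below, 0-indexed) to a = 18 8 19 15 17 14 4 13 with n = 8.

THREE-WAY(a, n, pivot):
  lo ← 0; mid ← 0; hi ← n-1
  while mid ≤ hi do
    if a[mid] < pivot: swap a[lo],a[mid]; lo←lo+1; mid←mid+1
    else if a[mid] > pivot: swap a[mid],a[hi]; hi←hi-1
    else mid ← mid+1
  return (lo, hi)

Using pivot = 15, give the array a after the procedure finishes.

pivot = 15; lo=0, mid=0, hi=7
a[mid]=18>15: swap a[0],a[7]; hi=6 → 13 8 19 15 17 14 4 18
a[mid]=13<15: swap a[0],a[0]; lo=1,mid=1 → 13 8 19 15 17 14 4 18
a[mid]=8<15: swap a[1],a[1]; lo=2,mid=2 → 13 8 19 15 17 14 4 18
a[mid]=19>15: swap a[2],a[6]; hi=5 → 13 8 4 15 17 14 19 18
a[mid]=4<15: swap a[2],a[2]; lo=3,mid=3 → 13 8 4 15 17 14 19 18
a[mid]=15=15: mid=4
a[mid]=17>15: swap a[4],a[5]; hi=4 → 13 8 4 15 14 17 19 18
a[mid]=14<15: swap a[3],a[4]; lo=4,mid=5 → 13 8 4 14 15 17 19 18
end: lo=4, hi=4; a = 13 8 4 14 15 17 19 18

13 8 4 14 15 17 19 18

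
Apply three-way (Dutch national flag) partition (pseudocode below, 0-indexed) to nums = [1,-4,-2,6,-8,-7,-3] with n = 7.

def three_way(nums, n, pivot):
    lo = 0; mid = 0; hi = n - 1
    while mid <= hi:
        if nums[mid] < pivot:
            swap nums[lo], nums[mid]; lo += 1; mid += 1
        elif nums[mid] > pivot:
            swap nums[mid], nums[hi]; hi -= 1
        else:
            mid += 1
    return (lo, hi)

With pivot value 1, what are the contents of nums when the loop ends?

[-4,-2,-3,-8,-7,1,6]

lo=0 mid=0 hi=6
1=1: mid=1
-4<1: swap(0,1), lo=1 mid=2 ⇒ [-4,1,-2,6,-8,-7,-3]
-2<1: swap(1,2), lo=2 mid=3 ⇒ [-4,-2,1,6,-8,-7,-3]
6>1: swap(3,6), hi=5 ⇒ [-4,-2,1,-3,-8,-7,6]
-3<1: swap(2,3), lo=3 mid=4 ⇒ [-4,-2,-3,1,-8,-7,6]
-8<1: swap(3,4), lo=4 mid=5 ⇒ [-4,-2,-3,-8,1,-7,6]
-7<1: swap(4,5), lo=5 mid=6 ⇒ [-4,-2,-3,-8,-7,1,6]
done. lo=5 hi=5; nums=[-4,-2,-3,-8,-7,1,6]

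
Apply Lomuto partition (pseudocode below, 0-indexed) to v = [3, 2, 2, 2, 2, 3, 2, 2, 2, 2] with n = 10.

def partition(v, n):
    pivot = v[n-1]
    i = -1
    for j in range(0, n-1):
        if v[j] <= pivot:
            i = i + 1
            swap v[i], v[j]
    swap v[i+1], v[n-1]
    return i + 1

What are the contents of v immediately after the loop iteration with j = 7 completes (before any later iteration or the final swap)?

[2, 2, 2, 2, 2, 2, 3, 3, 2, 2]

pivot = v[9] = 2; i = -1
j=0: v[0]=3 > 2 → no swap
j=1: v[1]=2 ≤ 2 → i=0, swap v[0],v[1] → [2, 3, 2, 2, 2, 3, 2, 2, 2, 2]
j=2: v[2]=2 ≤ 2 → i=1, swap v[1],v[2] → [2, 2, 3, 2, 2, 3, 2, 2, 2, 2]
j=3: v[3]=2 ≤ 2 → i=2, swap v[2],v[3] → [2, 2, 2, 3, 2, 3, 2, 2, 2, 2]
j=4: v[4]=2 ≤ 2 → i=3, swap v[3],v[4] → [2, 2, 2, 2, 3, 3, 2, 2, 2, 2]
j=5: v[5]=3 > 2 → no swap
j=6: v[6]=2 ≤ 2 → i=4, swap v[4],v[6] → [2, 2, 2, 2, 2, 3, 3, 2, 2, 2]
j=7: v[7]=2 ≤ 2 → i=5, swap v[5],v[7] → [2, 2, 2, 2, 2, 2, 3, 3, 2, 2]
(after j=7) v = [2, 2, 2, 2, 2, 2, 3, 3, 2, 2]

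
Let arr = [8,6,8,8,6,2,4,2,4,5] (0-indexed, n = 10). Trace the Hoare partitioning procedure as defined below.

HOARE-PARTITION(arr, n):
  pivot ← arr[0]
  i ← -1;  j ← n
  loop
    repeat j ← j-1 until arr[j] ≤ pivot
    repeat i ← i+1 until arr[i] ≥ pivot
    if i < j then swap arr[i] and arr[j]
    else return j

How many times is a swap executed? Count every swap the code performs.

3

pivot = arr[0] = 8; i = -1, j = 10
j→9 (arr[9]=5≤8), i→0 (arr[0]=8≥8); i<j, swap → [5,6,8,8,6,2,4,2,4,8]
j→8 (arr[8]=4≤8), i→2 (arr[2]=8≥8); i<j, swap → [5,6,4,8,6,2,4,2,8,8]
j→7 (arr[7]=2≤8), i→3 (arr[3]=8≥8); i<j, swap → [5,6,4,2,6,2,4,8,8,8]
j→6, i→7; i≥j, return j=6. arr = [5,6,4,2,6,2,4,8,8,8]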